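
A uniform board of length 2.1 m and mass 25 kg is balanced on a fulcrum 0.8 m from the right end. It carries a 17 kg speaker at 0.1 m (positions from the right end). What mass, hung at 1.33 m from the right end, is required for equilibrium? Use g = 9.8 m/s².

Take moments about the fulcrum (at 0.8 m from the right end).
Beam weight: 25 × 9.8 = 245 N down at 1.05 m → arm 0.25 m, τ = 245 × 0.25 = 61.25 N·m counterclockwise.
Speaker: 17 × 9.8 = 166.6 N down at 0.1 m → arm 0.7 m, τ = 166.6 × 0.7 = 116.6 N·m clockwise.
Net moment of known loads = 55.35 N·m clockwise.
An unknown mass m at 1.33 m has arm 0.53 m; its moment is m·g·0.53 counterclockwise.
For rotational equilibrium, m × 9.8 × 0.53 = 55.35, so m = 55.35 / (9.8 × 0.53) = 10.7 kg.

m ≈ 10.7 kg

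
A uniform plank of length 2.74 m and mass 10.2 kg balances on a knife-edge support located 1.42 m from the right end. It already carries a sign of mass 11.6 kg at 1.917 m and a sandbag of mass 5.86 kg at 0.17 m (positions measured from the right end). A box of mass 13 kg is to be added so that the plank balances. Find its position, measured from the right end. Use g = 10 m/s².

x ≈ 1.58 m from the right end

Sum moments about the knife-edge support (at 1.42 m from the right end) (the support reaction has zero arm there).
Beam weight: 10.2 × 10 = 102 N down at 1.37 m → arm 0.05 m, τ = 102 × 0.05 = 5.1 N·m clockwise.
Sign: 11.6 × 10 = 116 N down at 1.917 m → arm 0.497 m, τ = 116 × 0.497 = 57.65 N·m counterclockwise.
Sandbag: 5.86 × 10 = 58.6 N down at 0.17 m → arm 1.25 m, τ = 58.6 × 1.25 = 73.25 N·m clockwise.
Net moment of existing loads = 20.7 N·m clockwise.
The box weighs 13 × 10 = 130 N and must supply an equal counterclockwise moment, so its lever arm about the knife-edge support is 20.7 / 130 = 0.159 m.
That puts it at 1.42 + 0.159 = 1.58 m from the right end.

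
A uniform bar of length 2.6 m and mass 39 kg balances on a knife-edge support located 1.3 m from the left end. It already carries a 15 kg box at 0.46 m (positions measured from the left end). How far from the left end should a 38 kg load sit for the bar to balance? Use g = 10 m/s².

x ≈ 1.63 m from the left end

About the knife-edge support (at 1.3 m from the left end):
Beam weight: acts at the knife-edge support, moment arm 0 → no torque.
Box: 15 × 10 = 150 N down at 0.46 m → arm 0.84 m, τ = 150 × 0.84 = 126 N·m counterclockwise.
Net moment of existing loads = 126 N·m counterclockwise.
The load weighs 38 × 10 = 380 N and must supply an equal clockwise moment, so its lever arm about the knife-edge support is 126 / 380 = 0.332 m.
That puts it at 1.3 + 0.332 = 1.63 m from the left end.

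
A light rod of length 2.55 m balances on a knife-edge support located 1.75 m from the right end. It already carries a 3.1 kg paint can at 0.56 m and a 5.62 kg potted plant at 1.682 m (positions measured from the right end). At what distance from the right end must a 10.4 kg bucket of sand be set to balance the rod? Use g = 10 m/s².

x ≈ 2.14 m from the right end

Taking torques about the knife-edge support (at 1.75 m from the right end):
Paint can: 3.1 × 10 = 31 N down at 0.56 m → arm 1.19 m, τ = 31 × 1.19 = 36.89 N·m clockwise.
Potted plant: 5.62 × 10 = 56.2 N down at 1.682 m → arm 0.068 m, τ = 56.2 × 0.068 = 3.822 N·m clockwise.
Net moment of existing loads = 40.71 N·m clockwise.
The bucket of sand weighs 10.4 × 10 = 104 N and must supply an equal counterclockwise moment, so its lever arm about the knife-edge support is 40.71 / 104 = 0.391 m.
That puts it at 1.75 + 0.391 = 2.14 m from the right end.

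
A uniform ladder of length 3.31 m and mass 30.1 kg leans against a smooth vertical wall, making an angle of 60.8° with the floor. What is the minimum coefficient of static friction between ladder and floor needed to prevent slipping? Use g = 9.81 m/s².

About the foot of the ladder:
Ladder weight 30.1×9.81 = 295.3 N acts at 1.655 m along the ladder; its horizontal arm is 1.655·cos60.8° = 0.8074 m → τ = 238.4 N·m clockwise.
Wall normal N acts horizontally at the top; its moment arm is the height L sinθ = 3.31·sin60.8° = 2.889 m, counterclockwise.
Balancing moments: N × 2.889 = 238.4, giving N = 82.52 N.
ΣFx = 0 ⇒ f = N_wall = 82.52 N. ΣFy = 0 ⇒ N_floor = 295.3 N.
μ_min = f / N_floor = 82.52 / 295.3 = 0.279.

μ_min ≈ 0.279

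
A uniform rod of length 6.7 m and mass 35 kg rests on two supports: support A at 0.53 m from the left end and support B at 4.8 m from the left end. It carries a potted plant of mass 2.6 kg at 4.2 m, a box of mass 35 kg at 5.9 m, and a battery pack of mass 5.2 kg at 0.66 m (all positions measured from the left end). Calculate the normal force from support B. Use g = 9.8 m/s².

R_B ≈ 681 N

Taking torques about support A:
Beam weight: 35 × 9.8 = 343 N down at 3.35 m → arm 2.82 m, τ = 343 × 2.82 = 967.3 N·m clockwise.
Potted plant: 2.6 × 9.8 = 25.48 N down at 4.2 m → arm 3.67 m, τ = 25.48 × 3.67 = 93.51 N·m clockwise.
Box: 35 × 9.8 = 343 N down at 5.9 m → arm 5.37 m, τ = 343 × 5.37 = 1842 N·m clockwise.
Battery pack: 5.2 × 9.8 = 50.96 N down at 0.66 m → arm 0.13 m, τ = 50.96 × 0.13 = 6.625 N·m clockwise.
Net load moment about support A = 2909 N·m clockwise.
Reaction R at support B is upward at 4.8 m, arm 4.27 m → moment R × 4.27 counterclockwise.
For rotational equilibrium, R × 4.27 = 2909, so R = 681 N.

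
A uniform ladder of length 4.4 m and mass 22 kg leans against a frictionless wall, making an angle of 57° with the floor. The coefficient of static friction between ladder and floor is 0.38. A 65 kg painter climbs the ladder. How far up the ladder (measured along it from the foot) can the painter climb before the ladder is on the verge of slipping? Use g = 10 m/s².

d ≈ 2.7 m

Taking torques about the foot of the ladder:
Ladder weight 22×10 = 220 N acts at 2.2 m along the ladder; its horizontal arm is 2.2·cos57° = 1.198 m → τ = 263.6 N·m clockwise.
Painter weight 65×10 = 650 N at distance d → arm d·cos57° → τ = 650·d·0.5446 clockwise.
Wall normal N at the top has arm L sinθ = 3.69 m counterclockwise, so Στ = 0 gives N·3.69 = 263.6 + 354·d.
ΣFy = 0 ⇒ N_floor = 870 N, so the maximum friction is μ_s·N_floor = 0.38×870 = 330.6 N. ΣFx = 0 ⇒ N_wall = f, so at the slipping point N = 330.6 N.
Substituting: 330.6×3.69 = 263.6 + 354·d ⇒ d = (1220 − 263.6) / 354 = 2.7 m.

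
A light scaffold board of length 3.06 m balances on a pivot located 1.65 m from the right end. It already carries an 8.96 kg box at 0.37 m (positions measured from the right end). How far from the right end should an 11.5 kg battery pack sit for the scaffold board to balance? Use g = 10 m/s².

Choose the pivot (at 1.65 m from the right end) as the axis so the support reaction has zero arm there.
Box: 8.96 × 10 = 89.6 N down at 0.37 m → arm 1.28 m, τ = 89.6 × 1.28 = 114.7 N·m clockwise.
Net moment of existing loads = 114.7 N·m clockwise.
The battery pack weighs 11.5 × 10 = 115 N and must supply an equal counterclockwise moment, so its lever arm about the pivot is 114.7 / 115 = 0.997 m.
That puts it at 1.65 + 0.997 = 2.65 m from the right end.

x ≈ 2.65 m from the right end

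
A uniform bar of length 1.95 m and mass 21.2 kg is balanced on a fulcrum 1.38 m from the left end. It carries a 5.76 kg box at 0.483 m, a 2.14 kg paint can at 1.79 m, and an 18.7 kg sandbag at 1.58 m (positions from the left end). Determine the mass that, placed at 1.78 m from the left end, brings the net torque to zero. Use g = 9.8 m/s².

Sum moments about the fulcrum (at 1.38 m from the left end) (the support reaction has zero arm there).
Beam weight: 21.2 × 9.8 = 207.8 N down at 0.975 m → arm 0.405 m, τ = 207.8 × 0.405 = 84.16 N·m counterclockwise.
Box: 5.76 × 9.8 = 56.45 N down at 0.483 m → arm 0.897 m, τ = 56.45 × 0.897 = 50.64 N·m counterclockwise.
Paint can: 2.14 × 9.8 = 20.97 N down at 1.79 m → arm 0.41 m, τ = 20.97 × 0.41 = 8.598 N·m clockwise.
Sandbag: 18.7 × 9.8 = 183.3 N down at 1.58 m → arm 0.2 m, τ = 183.3 × 0.2 = 36.66 N·m clockwise.
Net moment of known loads = 89.54 N·m counterclockwise.
An unknown mass m at 1.78 m has arm 0.4 m; its moment is m·g·0.4 clockwise.
Setting net torque to zero: m × 9.8 × 0.4 = 89.54 → m = 89.54 / (9.8 × 0.4) = 22.8 kg.

m ≈ 22.8 kg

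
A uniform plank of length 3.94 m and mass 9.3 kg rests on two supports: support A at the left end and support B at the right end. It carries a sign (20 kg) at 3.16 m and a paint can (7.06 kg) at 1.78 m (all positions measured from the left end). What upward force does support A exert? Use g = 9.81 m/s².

Take moments about support B.
Beam weight: 9.3 × 9.81 = 91.23 N down at 1.97 m → arm 1.97 m, τ = 91.23 × 1.97 = 179.7 N·m counterclockwise.
Sign: 20 × 9.81 = 196.2 N down at 3.16 m → arm 0.78 m, τ = 196.2 × 0.78 = 153 N·m counterclockwise.
Paint can: 7.06 × 9.81 = 69.26 N down at 1.78 m → arm 2.16 m, τ = 69.26 × 2.16 = 149.6 N·m counterclockwise.
Net load moment about support B = 482.3 N·m counterclockwise.
Reaction R at support A is upward at 0 m, arm 3.94 m → moment R × 3.94 clockwise.
For rotational equilibrium, R × 3.94 = 482.3, so R = 122 N.

R_A ≈ 122 N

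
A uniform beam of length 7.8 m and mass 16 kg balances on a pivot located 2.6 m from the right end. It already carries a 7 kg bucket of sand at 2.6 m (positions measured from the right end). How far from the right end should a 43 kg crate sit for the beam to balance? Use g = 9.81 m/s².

x ≈ 2.12 m from the right end

Take moments about the pivot (at 2.6 m from the right end).
Beam weight: 16 × 9.81 = 157 N down at 3.9 m → arm 1.3 m, τ = 157 × 1.3 = 204.1 N·m counterclockwise.
Bucket of sand: acts at the pivot, moment arm 0 → no torque.
Net moment of existing loads = 204.1 N·m counterclockwise.
The crate weighs 43 × 9.81 = 421.8 N and must supply an equal clockwise moment, so its lever arm about the pivot is 204.1 / 421.8 = 0.484 m.
That puts it at 2.6 − 0.484 = 2.12 m from the right end.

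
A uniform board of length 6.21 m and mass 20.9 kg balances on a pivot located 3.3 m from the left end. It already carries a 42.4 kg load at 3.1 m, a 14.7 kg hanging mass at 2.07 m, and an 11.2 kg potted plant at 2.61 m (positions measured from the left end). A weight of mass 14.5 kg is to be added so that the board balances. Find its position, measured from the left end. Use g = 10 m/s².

Choose the pivot (at 3.3 m from the left end) as the axis so the support reaction has zero arm there.
Beam weight: 20.9 × 10 = 209 N down at 3.105 m → arm 0.195 m, τ = 209 × 0.195 = 40.76 N·m counterclockwise.
Load: 42.4 × 10 = 424 N down at 3.1 m → arm 0.2 m, τ = 424 × 0.2 = 84.8 N·m counterclockwise.
Hanging mass: 14.7 × 10 = 147 N down at 2.07 m → arm 1.23 m, τ = 147 × 1.23 = 180.8 N·m counterclockwise.
Potted plant: 11.2 × 10 = 112 N down at 2.61 m → arm 0.69 m, τ = 112 × 0.69 = 77.28 N·m counterclockwise.
Net moment of existing loads = 383.6 N·m counterclockwise.
The weight weighs 14.5 × 10 = 145 N and must supply an equal clockwise moment, so its lever arm about the pivot is 383.6 / 145 = 2.65 m.
That puts it at 3.3 + 2.65 = 5.95 m from the left end.

x ≈ 5.95 m from the left end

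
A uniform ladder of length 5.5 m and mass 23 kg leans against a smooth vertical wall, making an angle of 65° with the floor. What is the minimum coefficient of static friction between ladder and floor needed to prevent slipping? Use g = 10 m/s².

μ_min ≈ 0.233

Sum moments about the foot of the ladder (the floor normal and friction both act there and drop out).
Ladder weight 23×10 = 230 N acts at 2.75 m along the ladder; its horizontal arm is 2.75·cos65° = 1.162 m → τ = 267.3 N·m clockwise.
Wall normal N acts horizontally at the top; its moment arm is the height L sinθ = 5.5·sin65° = 4.985 m, counterclockwise.
For rotational equilibrium, N × 4.985 = 267.3, so N = 53.62 N.
ΣFx = 0 ⇒ f = N_wall = 53.62 N. ΣFy = 0 ⇒ N_floor = 230 N.
μ_min = f / N_floor = 53.62 / 230 = 0.233.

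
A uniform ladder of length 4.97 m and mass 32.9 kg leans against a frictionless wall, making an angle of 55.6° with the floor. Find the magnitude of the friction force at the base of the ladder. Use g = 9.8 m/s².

f ≈ 110 N

Taking torques about the foot of the ladder:
Ladder weight 32.9×9.8 = 322.4 N acts at 2.485 m along the ladder; its horizontal arm is 2.485·cos55.6° = 1.404 m → τ = 452.6 N·m clockwise.
Wall normal N acts horizontally at the top; its moment arm is the height L sinθ = 4.97·sin55.6° = 4.101 m, counterclockwise.
Στ = 0 ⇒ N × 4.101 = 452.6 ⇒ N = 110 N.
ΣFx = 0: friction at the foot balances the wall's push, so f = N_wall = 110 N.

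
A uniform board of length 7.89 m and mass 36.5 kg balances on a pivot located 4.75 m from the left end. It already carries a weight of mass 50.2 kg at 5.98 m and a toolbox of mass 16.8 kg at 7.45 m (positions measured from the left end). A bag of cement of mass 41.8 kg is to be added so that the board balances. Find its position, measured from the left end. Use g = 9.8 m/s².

x ≈ 2.89 m from the left end

Choose the pivot (at 4.75 m from the left end) as the axis so the support reaction has zero arm there.
Beam weight: 36.5 × 9.8 = 357.7 N down at 3.945 m → arm 0.805 m, τ = 357.7 × 0.805 = 287.9 N·m counterclockwise.
Weight: 50.2 × 9.8 = 492 N down at 5.98 m → arm 1.23 m, τ = 492 × 1.23 = 605.2 N·m clockwise.
Toolbox: 16.8 × 9.8 = 164.6 N down at 7.45 m → arm 2.7 m, τ = 164.6 × 2.7 = 444.4 N·m clockwise.
Net moment of existing loads = 761.7 N·m clockwise.
The bag of cement weighs 41.8 × 9.8 = 409.6 N and must supply an equal counterclockwise moment, so its lever arm about the pivot is 761.7 / 409.6 = 1.86 m.
That puts it at 4.75 − 1.86 = 2.89 m from the left end.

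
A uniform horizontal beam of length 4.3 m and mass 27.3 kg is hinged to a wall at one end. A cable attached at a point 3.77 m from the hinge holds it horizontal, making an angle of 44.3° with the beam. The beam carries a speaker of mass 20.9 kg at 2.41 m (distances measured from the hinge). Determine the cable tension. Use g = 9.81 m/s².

Sum moments about the hinge (the unknown hinge reaction has zero arm there).
Beam weight: 27.3 × 9.81 = 267.8 N down at 2.15 m → arm 2.15 m, τ = 267.8 × 2.15 = 575.8 N·m clockwise.
Speaker: 20.9 × 9.81 = 205 N down at 2.41 m → arm 2.41 m, τ = 205 × 2.41 = 494.1 N·m clockwise.
Total clockwise load moment = 1070 N·m.
The cable tension T acts at 3.77 m; only its component perpendicular to the beam, T sinθ, produces torque. sin 44.3° = 0.6984.
For rotational equilibrium, T × 3.77 × 0.6984 = 1070, so T = 1070 / 2.633 = 406 N.

T ≈ 406 N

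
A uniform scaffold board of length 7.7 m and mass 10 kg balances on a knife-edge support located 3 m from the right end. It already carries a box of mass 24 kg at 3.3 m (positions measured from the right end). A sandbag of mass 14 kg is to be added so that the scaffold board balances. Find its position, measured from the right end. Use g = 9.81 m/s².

Take moments about the knife-edge support (at 3 m from the right end).
Beam weight: 10 × 9.81 = 98.1 N down at 3.85 m → arm 0.85 m, τ = 98.1 × 0.85 = 83.38 N·m counterclockwise.
Box: 24 × 9.81 = 235.4 N down at 3.3 m → arm 0.3 m, τ = 235.4 × 0.3 = 70.62 N·m counterclockwise.
Net moment of existing loads = 154 N·m counterclockwise.
The sandbag weighs 14 × 9.81 = 137.3 N and must supply an equal clockwise moment, so its lever arm about the knife-edge support is 154 / 137.3 = 1.12 m.
That puts it at 3 − 1.12 = 1.88 m from the right end.

x ≈ 1.88 m from the right end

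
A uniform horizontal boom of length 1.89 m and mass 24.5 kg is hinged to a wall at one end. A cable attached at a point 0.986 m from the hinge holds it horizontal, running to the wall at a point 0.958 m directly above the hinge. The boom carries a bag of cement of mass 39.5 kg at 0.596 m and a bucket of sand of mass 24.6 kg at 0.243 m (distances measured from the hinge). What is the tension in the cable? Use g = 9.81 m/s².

T ≈ 752 N

Taking torques about the hinge:
Beam weight: 24.5 × 9.81 = 240.3 N down at 0.945 m → arm 0.945 m, τ = 240.3 × 0.945 = 227.1 N·m clockwise.
Bag of cement: 39.5 × 9.81 = 387.5 N down at 0.596 m → arm 0.596 m, τ = 387.5 × 0.596 = 230.9 N·m clockwise.
Bucket of sand: 24.6 × 9.81 = 241.3 N down at 0.243 m → arm 0.243 m, τ = 241.3 × 0.243 = 58.64 N·m clockwise.
Total clockwise load moment = 516.6 N·m.
The cable tension T acts at 0.986 m; only its component perpendicular to the boom, T sinθ, produces torque. sinθ = h/√(h²+d²) = 0.958/√(0.958²+0.986²) = 0.6968.
For rotational equilibrium, T × 0.986 × 0.6968 = 516.6, so T = 516.6 / 0.687 = 752 N.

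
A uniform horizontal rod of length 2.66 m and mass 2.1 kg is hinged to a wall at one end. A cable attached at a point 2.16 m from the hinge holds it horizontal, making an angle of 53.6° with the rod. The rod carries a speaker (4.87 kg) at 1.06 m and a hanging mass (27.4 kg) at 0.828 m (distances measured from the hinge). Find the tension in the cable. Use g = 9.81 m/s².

T ≈ 173 N

Sum moments about the hinge (the unknown hinge reaction has zero arm there).
Beam weight: 2.1 × 9.81 = 20.6 N down at 1.33 m → arm 1.33 m, τ = 20.6 × 1.33 = 27.4 N·m clockwise.
Speaker: 4.87 × 9.81 = 47.77 N down at 1.06 m → arm 1.06 m, τ = 47.77 × 1.06 = 50.64 N·m clockwise.
Hanging mass: 27.4 × 9.81 = 268.8 N down at 0.828 m → arm 0.828 m, τ = 268.8 × 0.828 = 222.6 N·m clockwise.
Total clockwise load moment = 300.6 N·m.
The cable tension T acts at 2.16 m; only its component perpendicular to the rod, T sinθ, produces torque. sin 53.6° = 0.8049.
Setting net torque to zero: T × 2.16 × 0.8049 = 300.6 → T = 300.6 / 1.739 = 173 N.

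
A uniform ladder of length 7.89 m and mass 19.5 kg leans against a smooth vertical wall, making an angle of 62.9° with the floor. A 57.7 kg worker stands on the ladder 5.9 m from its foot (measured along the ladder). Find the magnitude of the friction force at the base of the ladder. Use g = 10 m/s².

Taking torques about the foot of the ladder:
Ladder weight 19.5×10 = 195 N acts at 3.945 m along the ladder; its horizontal arm is 3.945·cos62.9° = 1.797 m → τ = 350.4 N·m clockwise.
Worker: 57.7×10 = 577 N at 5.9 m → arm 2.688 m → τ = 1551 N·m clockwise.
Wall normal N acts horizontally at the top; its moment arm is the height L sinθ = 7.89·sin62.9° = 7.024 m, counterclockwise.
Στ = 0 ⇒ N × 7.024 = 1901 ⇒ N = 271 N.
ΣFx = 0: friction at the foot balances the wall's push, so f = N_wall = 271 N.

f ≈ 271 N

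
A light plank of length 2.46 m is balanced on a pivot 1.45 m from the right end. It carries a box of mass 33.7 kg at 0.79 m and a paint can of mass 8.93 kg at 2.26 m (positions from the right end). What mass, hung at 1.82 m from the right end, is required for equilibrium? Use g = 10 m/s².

About the pivot (at 1.45 m from the right end):
Box: 33.7 × 10 = 337 N down at 0.79 m → arm 0.66 m, τ = 337 × 0.66 = 222.4 N·m clockwise.
Paint can: 8.93 × 10 = 89.3 N down at 2.26 m → arm 0.81 m, τ = 89.3 × 0.81 = 72.33 N·m counterclockwise.
Net moment of known loads = 150.1 N·m clockwise.
An unknown mass m at 1.82 m has arm 0.37 m; its moment is m·g·0.37 counterclockwise.
Setting net torque to zero: m × 10 × 0.37 = 150.1 → m = 150.1 / (10 × 0.37) = 40.6 kg.

m ≈ 40.6 kg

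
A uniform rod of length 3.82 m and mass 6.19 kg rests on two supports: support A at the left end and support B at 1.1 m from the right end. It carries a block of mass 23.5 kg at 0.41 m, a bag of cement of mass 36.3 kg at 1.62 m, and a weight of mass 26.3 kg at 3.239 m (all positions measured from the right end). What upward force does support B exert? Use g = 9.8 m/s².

R_B ≈ 674 N

Taking torques about support A:
Beam weight: 6.19 × 9.8 = 60.66 N down at 1.91 m → arm 1.91 m, τ = 60.66 × 1.91 = 115.9 N·m clockwise.
Block: 23.5 × 9.8 = 230.3 N down at 0.41 m → arm 3.41 m, τ = 230.3 × 3.41 = 785.3 N·m clockwise.
Bag of cement: 36.3 × 9.8 = 355.7 N down at 1.62 m → arm 2.2 m, τ = 355.7 × 2.2 = 782.5 N·m clockwise.
Weight: 26.3 × 9.8 = 257.7 N down at 3.239 m → arm 0.581 m, τ = 257.7 × 0.581 = 149.7 N·m clockwise.
Net load moment about support A = 1833 N·m clockwise.
Reaction R at support B is upward at 1.1 m, arm 2.72 m → moment R × 2.72 counterclockwise.
Setting net torque to zero: R × 2.72 = 1833 → R = 674 N.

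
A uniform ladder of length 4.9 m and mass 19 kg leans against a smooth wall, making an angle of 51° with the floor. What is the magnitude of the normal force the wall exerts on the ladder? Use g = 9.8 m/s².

N_wall ≈ 75.4 N

About the foot of the ladder:
Ladder weight 19×9.8 = 186.2 N acts at 2.45 m along the ladder; its horizontal arm is 2.45·cos51° = 1.542 m → τ = 287.1 N·m clockwise.
Wall normal N acts horizontally at the top; its moment arm is the height L sinθ = 4.9·sin51° = 3.808 m, counterclockwise.
Setting net torque to zero: N × 3.808 = 287.1 → N = 75.4 N.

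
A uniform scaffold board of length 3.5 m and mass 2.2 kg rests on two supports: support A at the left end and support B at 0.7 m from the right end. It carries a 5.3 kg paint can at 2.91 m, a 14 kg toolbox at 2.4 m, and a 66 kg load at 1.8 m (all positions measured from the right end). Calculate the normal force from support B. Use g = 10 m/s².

R_B ≈ 481 N

Taking torques about support A:
Beam weight: 2.2 × 10 = 22 N down at 1.75 m → arm 1.75 m, τ = 22 × 1.75 = 38.5 N·m clockwise.
Paint can: 5.3 × 10 = 53 N down at 2.91 m → arm 0.59 m, τ = 53 × 0.59 = 31.27 N·m clockwise.
Toolbox: 14 × 10 = 140 N down at 2.4 m → arm 1.1 m, τ = 140 × 1.1 = 154 N·m clockwise.
Load: 66 × 10 = 660 N down at 1.8 m → arm 1.7 m, τ = 660 × 1.7 = 1122 N·m clockwise.
Net load moment about support A = 1346 N·m clockwise.
Reaction R at support B is upward at 0.7 m, arm 2.8 m → moment R × 2.8 counterclockwise.
Στ = 0 ⇒ R × 2.8 = 1346 ⇒ R = 481 N.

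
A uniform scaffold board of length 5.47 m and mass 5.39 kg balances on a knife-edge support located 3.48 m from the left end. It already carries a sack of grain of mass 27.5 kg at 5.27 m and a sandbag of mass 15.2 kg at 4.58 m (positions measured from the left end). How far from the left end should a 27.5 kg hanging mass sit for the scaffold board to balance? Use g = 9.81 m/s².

x ≈ 1.23 m from the left end

Taking torques about the knife-edge support (at 3.48 m from the left end):
Beam weight: 5.39 × 9.81 = 52.88 N down at 2.735 m → arm 0.745 m, τ = 52.88 × 0.745 = 39.4 N·m counterclockwise.
Sack of grain: 27.5 × 9.81 = 269.8 N down at 5.27 m → arm 1.79 m, τ = 269.8 × 1.79 = 482.9 N·m clockwise.
Sandbag: 15.2 × 9.81 = 149.1 N down at 4.58 m → arm 1.1 m, τ = 149.1 × 1.1 = 164 N·m clockwise.
Net moment of existing loads = 607.5 N·m clockwise.
The hanging mass weighs 27.5 × 9.81 = 269.8 N and must supply an equal counterclockwise moment, so its lever arm about the knife-edge support is 607.5 / 269.8 = 2.25 m.
That puts it at 3.48 − 2.25 = 1.23 m from the left end.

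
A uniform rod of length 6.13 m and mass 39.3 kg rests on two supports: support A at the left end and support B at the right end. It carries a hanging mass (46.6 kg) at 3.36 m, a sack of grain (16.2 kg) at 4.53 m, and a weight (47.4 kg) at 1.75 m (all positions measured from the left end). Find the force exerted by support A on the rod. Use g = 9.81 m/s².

Taking torques about support B:
Beam weight: 39.3 × 9.81 = 385.5 N down at 3.065 m → arm 3.065 m, τ = 385.5 × 3.065 = 1182 N·m counterclockwise.
Hanging mass: 46.6 × 9.81 = 457.1 N down at 3.36 m → arm 2.77 m, τ = 457.1 × 2.77 = 1266 N·m counterclockwise.
Sack of grain: 16.2 × 9.81 = 158.9 N down at 4.53 m → arm 1.6 m, τ = 158.9 × 1.6 = 254.2 N·m counterclockwise.
Weight: 47.4 × 9.81 = 465 N down at 1.75 m → arm 4.38 m, τ = 465 × 4.38 = 2037 N·m counterclockwise.
Net load moment about support B = 4739 N·m counterclockwise.
Reaction R at support A is upward at 0 m, arm 6.13 m → moment R × 6.13 clockwise.
For rotational equilibrium, R × 6.13 = 4739, so R = 773 N.

R_A ≈ 773 N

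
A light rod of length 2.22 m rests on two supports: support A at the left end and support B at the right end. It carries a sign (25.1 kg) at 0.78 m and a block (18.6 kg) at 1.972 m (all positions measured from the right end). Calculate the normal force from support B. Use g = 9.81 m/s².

About support A:
Sign: 25.1 × 9.81 = 246.2 N down at 0.78 m → arm 1.44 m, τ = 246.2 × 1.44 = 354.5 N·m clockwise.
Block: 18.6 × 9.81 = 182.5 N down at 1.972 m → arm 0.248 m, τ = 182.5 × 0.248 = 45.26 N·m clockwise.
Net load moment about support A = 399.8 N·m clockwise.
Reaction R at support B is upward at 0 m, arm 2.22 m → moment R × 2.22 counterclockwise.
Balancing moments: R × 2.22 = 399.8, giving R = 180 N.

R_B ≈ 180 N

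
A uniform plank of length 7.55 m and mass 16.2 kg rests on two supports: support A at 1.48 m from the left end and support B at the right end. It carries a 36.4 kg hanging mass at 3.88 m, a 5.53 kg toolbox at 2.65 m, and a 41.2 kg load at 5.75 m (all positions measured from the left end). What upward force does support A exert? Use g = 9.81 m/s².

R_A ≈ 478 N

Sum moments about support B (its reaction then has zero moment arm).
Beam weight: 16.2 × 9.81 = 158.9 N down at 3.775 m → arm 3.775 m, τ = 158.9 × 3.775 = 599.8 N·m counterclockwise.
Hanging mass: 36.4 × 9.81 = 357.1 N down at 3.88 m → arm 3.67 m, τ = 357.1 × 3.67 = 1311 N·m counterclockwise.
Toolbox: 5.53 × 9.81 = 54.25 N down at 2.65 m → arm 4.9 m, τ = 54.25 × 4.9 = 265.8 N·m counterclockwise.
Load: 41.2 × 9.81 = 404.2 N down at 5.75 m → arm 1.8 m, τ = 404.2 × 1.8 = 727.6 N·m counterclockwise.
Net load moment about support B = 2904 N·m counterclockwise.
Reaction R at support A is upward at 1.48 m, arm 6.07 m → moment R × 6.07 clockwise.
Στ = 0 ⇒ R × 6.07 = 2904 ⇒ R = 478 N.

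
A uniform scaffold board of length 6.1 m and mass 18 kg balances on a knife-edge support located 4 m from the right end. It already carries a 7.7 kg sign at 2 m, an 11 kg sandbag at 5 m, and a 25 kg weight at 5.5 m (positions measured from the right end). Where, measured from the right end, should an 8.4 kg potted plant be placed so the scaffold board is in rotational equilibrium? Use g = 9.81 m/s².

x ≈ 2.1 m from the right end

About the knife-edge support (at 4 m from the right end):
Beam weight: 18 × 9.81 = 176.6 N down at 3.05 m → arm 0.95 m, τ = 176.6 × 0.95 = 167.8 N·m clockwise.
Sign: 7.7 × 9.81 = 75.54 N down at 2 m → arm 2 m, τ = 75.54 × 2 = 151.1 N·m clockwise.
Sandbag: 11 × 9.81 = 107.9 N down at 5 m → arm 1 m, τ = 107.9 × 1 = 107.9 N·m counterclockwise.
Weight: 25 × 9.81 = 245.2 N down at 5.5 m → arm 1.5 m, τ = 245.2 × 1.5 = 367.8 N·m counterclockwise.
Net moment of existing loads = 156.8 N·m counterclockwise.
The potted plant weighs 8.4 × 9.81 = 82.4 N and must supply an equal clockwise moment, so its lever arm about the knife-edge support is 156.8 / 82.4 = 1.9 m.
That puts it at 4 − 1.9 = 2.1 m from the right end.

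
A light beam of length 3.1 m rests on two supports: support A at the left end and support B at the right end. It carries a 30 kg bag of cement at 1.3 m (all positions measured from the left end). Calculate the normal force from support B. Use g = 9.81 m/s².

R_B ≈ 123 N

Choose support A as the axis so its reaction then has zero moment arm.
Bag of cement: 30 × 9.81 = 294.3 N down at 1.3 m → arm 1.3 m, τ = 294.3 × 1.3 = 382.6 N·m clockwise.
Net load moment about support A = 382.6 N·m clockwise.
Reaction R at support B is upward at 3.1 m, arm 3.1 m → moment R × 3.1 counterclockwise.
For rotational equilibrium, R × 3.1 = 382.6, so R = 123 N.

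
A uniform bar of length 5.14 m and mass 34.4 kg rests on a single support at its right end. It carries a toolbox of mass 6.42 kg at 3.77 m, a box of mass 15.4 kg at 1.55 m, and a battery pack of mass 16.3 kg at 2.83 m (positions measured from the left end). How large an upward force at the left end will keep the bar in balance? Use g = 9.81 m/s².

Taking torques about the right end:
Beam weight: 34.4 × 9.81 = 337.5 N down at 2.57 m → arm 2.57 m, τ = 337.5 × 2.57 = 867.4 N·m counterclockwise.
Toolbox: 6.42 × 9.81 = 62.98 N down at 3.77 m → arm 1.37 m, τ = 62.98 × 1.37 = 86.28 N·m counterclockwise.
Box: 15.4 × 9.81 = 151.1 N down at 1.55 m → arm 3.59 m, τ = 151.1 × 3.59 = 542.4 N·m counterclockwise.
Battery pack: 16.3 × 9.81 = 159.9 N down at 2.83 m → arm 2.31 m, τ = 159.9 × 2.31 = 369.4 N·m counterclockwise.
Net moment of the loads = 1865 N·m counterclockwise.
The upward force F acts at the left end, arm 5.14 m, giving F × 5.14 clockwise.
Balancing moments: F × 5.14 = 1865, giving F = 1865 / 5.14 = 363 N.

F ≈ 363 N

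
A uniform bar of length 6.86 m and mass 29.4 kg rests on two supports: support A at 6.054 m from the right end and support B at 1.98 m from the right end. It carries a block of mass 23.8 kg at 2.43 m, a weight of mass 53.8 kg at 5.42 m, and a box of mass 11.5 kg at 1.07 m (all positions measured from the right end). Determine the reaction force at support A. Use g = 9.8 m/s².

Take moments about support B.
Beam weight: 29.4 × 9.8 = 288.1 N down at 3.43 m → arm 1.45 m, τ = 288.1 × 1.45 = 417.7 N·m counterclockwise.
Block: 23.8 × 9.8 = 233.2 N down at 2.43 m → arm 0.45 m, τ = 233.2 × 0.45 = 104.9 N·m counterclockwise.
Weight: 53.8 × 9.8 = 527.2 N down at 5.42 m → arm 3.44 m, τ = 527.2 × 3.44 = 1814 N·m counterclockwise.
Box: 11.5 × 9.8 = 112.7 N down at 1.07 m → arm 0.91 m, τ = 112.7 × 0.91 = 102.6 N·m clockwise.
Net load moment about support B = 2234 N·m counterclockwise.
Reaction R at support A is upward at 6.054 m, arm 4.074 m → moment R × 4.074 clockwise.
Balancing moments: R × 4.074 = 2234, giving R = 548 N.

R_A ≈ 548 N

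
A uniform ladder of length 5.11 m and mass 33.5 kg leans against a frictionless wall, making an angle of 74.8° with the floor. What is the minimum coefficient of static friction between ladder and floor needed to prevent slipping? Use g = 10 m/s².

μ_min ≈ 0.136

Sum moments about the foot of the ladder (the floor normal and friction both act there and drop out).
Ladder weight 33.5×10 = 335 N acts at 2.555 m along the ladder; its horizontal arm is 2.555·cos74.8° = 0.6699 m → τ = 224.4 N·m clockwise.
Wall normal N acts horizontally at the top; its moment arm is the height L sinθ = 5.11·sin74.8° = 4.931 m, counterclockwise.
Balancing moments: N × 4.931 = 224.4, giving N = 45.51 N.
ΣFx = 0 ⇒ f = N_wall = 45.51 N. ΣFy = 0 ⇒ N_floor = 335 N.
μ_min = f / N_floor = 45.51 / 335 = 0.136.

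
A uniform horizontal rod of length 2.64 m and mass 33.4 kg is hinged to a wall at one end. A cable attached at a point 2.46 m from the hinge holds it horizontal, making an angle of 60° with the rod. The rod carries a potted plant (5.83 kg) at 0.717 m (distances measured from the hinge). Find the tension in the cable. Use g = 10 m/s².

T ≈ 227 N

Take moments about the hinge.
Beam weight: 33.4 × 10 = 334 N down at 1.32 m → arm 1.32 m, τ = 334 × 1.32 = 440.9 N·m clockwise.
Potted plant: 5.83 × 10 = 58.3 N down at 0.717 m → arm 0.717 m, τ = 58.3 × 0.717 = 41.8 N·m clockwise.
Total clockwise load moment = 482.7 N·m.
The cable tension T acts at 2.46 m; only its component perpendicular to the rod, T sinθ, produces torque. sin 60° = 0.866.
Balancing moments: T × 2.46 × 0.866 = 482.7, giving T = 482.7 / 2.13 = 227 N.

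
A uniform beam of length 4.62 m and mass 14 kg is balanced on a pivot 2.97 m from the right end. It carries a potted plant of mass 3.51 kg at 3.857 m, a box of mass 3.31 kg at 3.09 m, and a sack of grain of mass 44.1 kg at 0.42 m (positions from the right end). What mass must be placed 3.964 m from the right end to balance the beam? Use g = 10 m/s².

m ≈ 119 kg

Sum moments about the pivot (at 2.97 m from the right end) (the support reaction has zero arm there).
Beam weight: 14 × 10 = 140 N down at 2.31 m → arm 0.66 m, τ = 140 × 0.66 = 92.4 N·m clockwise.
Potted plant: 3.51 × 10 = 35.1 N down at 3.857 m → arm 0.887 m, τ = 35.1 × 0.887 = 31.13 N·m counterclockwise.
Box: 3.31 × 10 = 33.1 N down at 3.09 m → arm 0.12 m, τ = 33.1 × 0.12 = 3.972 N·m counterclockwise.
Sack of grain: 44.1 × 10 = 441 N down at 0.42 m → arm 2.55 m, τ = 441 × 2.55 = 1125 N·m clockwise.
Net moment of known loads = 1182 N·m clockwise.
An unknown mass m at 3.964 m has arm 0.994 m; its moment is m·g·0.994 counterclockwise.
Στ = 0 ⇒ m × 10 × 0.994 = 1182 ⇒ m = 1182 / (10 × 0.994) = 119 kg.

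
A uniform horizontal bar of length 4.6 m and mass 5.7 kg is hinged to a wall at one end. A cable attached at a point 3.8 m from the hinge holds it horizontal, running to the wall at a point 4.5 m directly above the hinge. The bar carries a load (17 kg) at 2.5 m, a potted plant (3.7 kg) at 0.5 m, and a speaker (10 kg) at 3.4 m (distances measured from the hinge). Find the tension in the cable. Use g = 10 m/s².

About the hinge:
Beam weight: 5.7 × 10 = 57 N down at 2.3 m → arm 2.3 m, τ = 57 × 2.3 = 131.1 N·m clockwise.
Load: 17 × 10 = 170 N down at 2.5 m → arm 2.5 m, τ = 170 × 2.5 = 425 N·m clockwise.
Potted plant: 3.7 × 10 = 37 N down at 0.5 m → arm 0.5 m, τ = 37 × 0.5 = 18.5 N·m clockwise.
Speaker: 10 × 10 = 100 N down at 3.4 m → arm 3.4 m, τ = 100 × 3.4 = 340 N·m clockwise.
Total clockwise load moment = 914.6 N·m.
The cable tension T acts at 3.8 m; only its component perpendicular to the bar, T sinθ, produces torque. sinθ = h/√(h²+d²) = 4.5/√(4.5²+3.8²) = 0.764.
Setting net torque to zero: T × 3.8 × 0.764 = 914.6 → T = 914.6 / 2.903 = 315 N.

T ≈ 315 N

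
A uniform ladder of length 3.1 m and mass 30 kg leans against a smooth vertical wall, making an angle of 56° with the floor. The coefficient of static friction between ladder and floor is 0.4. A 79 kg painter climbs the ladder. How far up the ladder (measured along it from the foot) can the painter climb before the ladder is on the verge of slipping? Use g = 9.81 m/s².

d ≈ 1.95 m

About the foot of the ladder:
Ladder weight 30×9.81 = 294.3 N acts at 1.55 m along the ladder; its horizontal arm is 1.55·cos56° = 0.8667 m → τ = 255.1 N·m clockwise.
Painter weight 79×9.81 = 775 N at distance d → arm d·cos56° → τ = 775·d·0.5592 clockwise.
Wall normal N at the top has arm L sinθ = 2.57 m counterclockwise, so Στ = 0 gives N·2.57 = 255.1 + 433.4·d.
ΣFy = 0 ⇒ N_floor = 1069 N, so the maximum friction is μ_s·N_floor = 0.4×1069 = 427.6 N. ΣFx = 0 ⇒ N_wall = f, so at the slipping point N = 427.6 N.
Substituting: 427.6×2.57 = 255.1 + 433.4·d ⇒ d = (1099 − 255.1) / 433.4 = 1.95 m.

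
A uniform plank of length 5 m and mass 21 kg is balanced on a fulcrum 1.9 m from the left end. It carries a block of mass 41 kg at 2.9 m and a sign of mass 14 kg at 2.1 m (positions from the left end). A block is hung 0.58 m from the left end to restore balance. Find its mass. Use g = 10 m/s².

m ≈ 42.7 kg

Taking torques about the fulcrum (at 1.9 m from the left end):
Beam weight: 21 × 10 = 210 N down at 2.5 m → arm 0.6 m, τ = 210 × 0.6 = 126 N·m clockwise.
Block: 41 × 10 = 410 N down at 2.9 m → arm 1 m, τ = 410 × 1 = 410 N·m clockwise.
Sign: 14 × 10 = 140 N down at 2.1 m → arm 0.2 m, τ = 140 × 0.2 = 28 N·m clockwise.
Net moment of known loads = 564 N·m clockwise.
An unknown mass m at 0.58 m has arm 1.32 m; its moment is m·g·1.32 counterclockwise.
Balancing moments: m × 10 × 1.32 = 564, giving m = 564 / (10 × 1.32) = 42.7 kg.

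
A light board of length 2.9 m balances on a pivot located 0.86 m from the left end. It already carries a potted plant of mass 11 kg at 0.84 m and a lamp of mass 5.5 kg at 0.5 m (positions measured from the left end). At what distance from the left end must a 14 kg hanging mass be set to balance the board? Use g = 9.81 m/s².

x ≈ 1.02 m from the left end

Taking torques about the pivot (at 0.86 m from the left end):
Potted plant: 11 × 9.81 = 107.9 N down at 0.84 m → arm 0.02 m, τ = 107.9 × 0.02 = 2.158 N·m counterclockwise.
Lamp: 5.5 × 9.81 = 53.96 N down at 0.5 m → arm 0.36 m, τ = 53.96 × 0.36 = 19.43 N·m counterclockwise.
Net moment of existing loads = 21.59 N·m counterclockwise.
The hanging mass weighs 14 × 9.81 = 137.3 N and must supply an equal clockwise moment, so its lever arm about the pivot is 21.59 / 137.3 = 0.157 m.
That puts it at 0.86 + 0.157 = 1.02 m from the left end.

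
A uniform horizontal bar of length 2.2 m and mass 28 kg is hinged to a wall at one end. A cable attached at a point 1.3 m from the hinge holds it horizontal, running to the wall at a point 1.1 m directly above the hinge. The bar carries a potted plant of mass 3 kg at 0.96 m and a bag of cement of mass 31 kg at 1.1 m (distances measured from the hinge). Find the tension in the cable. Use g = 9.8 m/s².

T ≈ 791 N

Sum moments about the hinge (the unknown hinge reaction has zero arm there).
Beam weight: 28 × 9.8 = 274.4 N down at 1.1 m → arm 1.1 m, τ = 274.4 × 1.1 = 301.8 N·m clockwise.
Potted plant: 3 × 9.8 = 29.4 N down at 0.96 m → arm 0.96 m, τ = 29.4 × 0.96 = 28.22 N·m clockwise.
Bag of cement: 31 × 9.8 = 303.8 N down at 1.1 m → arm 1.1 m, τ = 303.8 × 1.1 = 334.2 N·m clockwise.
Total clockwise load moment = 664.2 N·m.
The cable tension T acts at 1.3 m; only its component perpendicular to the bar, T sinθ, produces torque. sinθ = h/√(h²+d²) = 1.1/√(1.1²+1.3²) = 0.6459.
Στ = 0 ⇒ T × 1.3 × 0.6459 = 664.2 ⇒ T = 664.2 / 0.8397 = 791 N.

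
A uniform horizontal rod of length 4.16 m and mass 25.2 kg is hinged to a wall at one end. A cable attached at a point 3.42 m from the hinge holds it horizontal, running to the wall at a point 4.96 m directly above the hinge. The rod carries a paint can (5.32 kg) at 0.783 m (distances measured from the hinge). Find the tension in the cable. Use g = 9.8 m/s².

Take moments about the hinge.
Beam weight: 25.2 × 9.8 = 247 N down at 2.08 m → arm 2.08 m, τ = 247 × 2.08 = 513.8 N·m clockwise.
Paint can: 5.32 × 9.8 = 52.14 N down at 0.783 m → arm 0.783 m, τ = 52.14 × 0.783 = 40.83 N·m clockwise.
Total clockwise load moment = 554.6 N·m.
The cable tension T acts at 3.42 m; only its component perpendicular to the rod, T sinθ, produces torque. sinθ = h/√(h²+d²) = 4.96/√(4.96²+3.42²) = 0.8233.
Στ = 0 ⇒ T × 3.42 × 0.8233 = 554.6 ⇒ T = 554.6 / 2.816 = 197 N.

T ≈ 197 N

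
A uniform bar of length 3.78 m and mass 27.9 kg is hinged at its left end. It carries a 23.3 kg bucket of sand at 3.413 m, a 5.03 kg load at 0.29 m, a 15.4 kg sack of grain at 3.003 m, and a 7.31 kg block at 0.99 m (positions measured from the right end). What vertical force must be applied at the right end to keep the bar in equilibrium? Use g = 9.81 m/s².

F ≈ 289 N

Take moments about the left end.
Beam weight: 27.9 × 9.81 = 273.7 N down at 1.89 m → arm 1.89 m, τ = 273.7 × 1.89 = 517.3 N·m clockwise.
Bucket of sand: 23.3 × 9.81 = 228.6 N down at 3.413 m → arm 0.367 m, τ = 228.6 × 0.367 = 83.9 N·m clockwise.
Load: 5.03 × 9.81 = 49.34 N down at 0.29 m → arm 3.49 m, τ = 49.34 × 3.49 = 172.2 N·m clockwise.
Sack of grain: 15.4 × 9.81 = 151.1 N down at 3.003 m → arm 0.777 m, τ = 151.1 × 0.777 = 117.4 N·m clockwise.
Block: 7.31 × 9.81 = 71.71 N down at 0.99 m → arm 2.79 m, τ = 71.71 × 2.79 = 200.1 N·m clockwise.
Net moment of the loads = 1091 N·m clockwise.
The upward force F acts at the right end, arm 3.78 m, giving F × 3.78 counterclockwise.
Setting net torque to zero: F × 3.78 = 1091 → F = 1091 / 3.78 = 289 N.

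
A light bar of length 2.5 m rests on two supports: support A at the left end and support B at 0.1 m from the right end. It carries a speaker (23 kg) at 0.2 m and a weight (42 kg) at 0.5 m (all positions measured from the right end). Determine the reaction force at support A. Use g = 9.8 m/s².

Take moments about support B.
Speaker: 23 × 9.8 = 225.4 N down at 0.2 m → arm 0.1 m, τ = 225.4 × 0.1 = 22.54 N·m counterclockwise.
Weight: 42 × 9.8 = 411.6 N down at 0.5 m → arm 0.4 m, τ = 411.6 × 0.4 = 164.6 N·m counterclockwise.
Net load moment about support B = 187.1 N·m counterclockwise.
Reaction R at support A is upward at 2.5 m, arm 2.4 m → moment R × 2.4 clockwise.
Στ = 0 ⇒ R × 2.4 = 187.1 ⇒ R = 78 N.

R_A ≈ 78 N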